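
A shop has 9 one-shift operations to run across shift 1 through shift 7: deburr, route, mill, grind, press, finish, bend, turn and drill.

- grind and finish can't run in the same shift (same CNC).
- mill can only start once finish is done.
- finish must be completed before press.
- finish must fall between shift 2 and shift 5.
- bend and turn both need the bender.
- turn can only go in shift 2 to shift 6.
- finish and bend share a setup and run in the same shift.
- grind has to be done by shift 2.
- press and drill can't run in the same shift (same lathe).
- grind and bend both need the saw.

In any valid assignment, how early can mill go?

Precedence pushes mill to at least shift 3.
mill at shift 3 is achievable: route -> shift 1; finish -> shift 2; drill -> shift 1; deburr -> shift 1; mill -> shift 3; press -> shift 3; turn -> shift 3; grind -> shift 1; bend -> shift 2.

shift 3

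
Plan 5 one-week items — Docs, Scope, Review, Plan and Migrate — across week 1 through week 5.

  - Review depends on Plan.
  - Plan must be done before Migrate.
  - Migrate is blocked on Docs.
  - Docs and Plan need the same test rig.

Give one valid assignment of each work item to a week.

Plan -> week 1, Migrate -> week 3, Review -> week 2, Docs -> week 2, Scope -> week 1

Checking: Docs(week 2) before Migrate(week 3); Plan(week 1) before Migrate(week 3); Plan(week 1) before Review(week 2); Docs(week 2) != Plan(week 1).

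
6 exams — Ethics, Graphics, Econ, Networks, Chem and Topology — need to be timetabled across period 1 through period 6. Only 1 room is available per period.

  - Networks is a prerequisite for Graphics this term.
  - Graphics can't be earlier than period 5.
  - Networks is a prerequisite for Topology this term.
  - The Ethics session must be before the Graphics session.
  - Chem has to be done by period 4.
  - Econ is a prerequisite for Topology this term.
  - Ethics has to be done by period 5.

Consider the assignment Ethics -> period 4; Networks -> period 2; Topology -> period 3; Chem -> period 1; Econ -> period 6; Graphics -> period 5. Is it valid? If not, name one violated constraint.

No — it violates: Econ is a prerequisite for Topology this term

Only 1 room is available per period — holds.
Chem has to be done by period 4 — holds.
Networks is a prerequisite for Topology this term — holds.
The Ethics session must be before the Graphics session — holds.
Ethics has to be done by period 5 — holds.
Econ is a prerequisite for Topology this term — violated.
Graphics can't be earlier than period 5 — holds.
Networks is a prerequisite for Graphics this term — holds.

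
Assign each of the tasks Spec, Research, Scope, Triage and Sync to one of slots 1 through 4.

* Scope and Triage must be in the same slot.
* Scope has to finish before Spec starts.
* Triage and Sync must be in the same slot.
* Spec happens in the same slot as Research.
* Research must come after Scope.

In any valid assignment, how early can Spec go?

Precedence pushes Spec to at least 2.
Spec at 2 is achievable: Scope -> 1, Triage -> 1, Spec -> 2, Sync -> 1, Research -> 2.

2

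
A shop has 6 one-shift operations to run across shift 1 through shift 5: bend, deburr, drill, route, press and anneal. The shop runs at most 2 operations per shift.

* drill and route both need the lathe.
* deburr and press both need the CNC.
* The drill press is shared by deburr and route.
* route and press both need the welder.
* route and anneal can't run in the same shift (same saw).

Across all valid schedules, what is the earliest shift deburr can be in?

shift 1

deburr at shift 1 is achievable: route -> shift 3, deburr -> shift 1, drill -> shift 2, anneal -> shift 4, press -> shift 2, bend -> shift 1.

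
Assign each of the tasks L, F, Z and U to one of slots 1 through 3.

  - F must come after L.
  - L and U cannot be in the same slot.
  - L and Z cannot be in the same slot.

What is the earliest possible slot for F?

2

Precedence pushes F to at least 2.
F at 2 is achievable: F -> 2, U -> 2, L -> 1, Z -> 2.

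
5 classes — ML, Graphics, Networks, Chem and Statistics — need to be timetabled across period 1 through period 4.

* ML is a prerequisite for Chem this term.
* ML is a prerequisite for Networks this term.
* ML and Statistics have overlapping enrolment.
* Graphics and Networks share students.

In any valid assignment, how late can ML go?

period 3

Downstream work caps ML at period 3.
ML at period 3 is achievable: Networks=period 4; ML=period 3; Statistics=period 1; Chem=period 4; Graphics=period 1.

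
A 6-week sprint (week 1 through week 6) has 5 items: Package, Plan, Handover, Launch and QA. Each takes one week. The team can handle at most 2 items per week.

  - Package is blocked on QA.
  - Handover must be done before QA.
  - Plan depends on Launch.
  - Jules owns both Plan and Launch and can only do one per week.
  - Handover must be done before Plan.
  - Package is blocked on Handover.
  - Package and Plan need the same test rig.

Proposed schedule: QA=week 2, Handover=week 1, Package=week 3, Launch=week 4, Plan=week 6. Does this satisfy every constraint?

Valid

The team can handle at most 2 items per week — holds.
Jules owns both Plan and Launch and can only do one per week — holds.
Package is blocked on Handover — holds.
Handover must be done before QA — holds.
Plan depends on Launch — holds.
Package is blocked on QA — holds.
Handover must be done before Plan — holds.
Package and Plan need the same test rig — holds.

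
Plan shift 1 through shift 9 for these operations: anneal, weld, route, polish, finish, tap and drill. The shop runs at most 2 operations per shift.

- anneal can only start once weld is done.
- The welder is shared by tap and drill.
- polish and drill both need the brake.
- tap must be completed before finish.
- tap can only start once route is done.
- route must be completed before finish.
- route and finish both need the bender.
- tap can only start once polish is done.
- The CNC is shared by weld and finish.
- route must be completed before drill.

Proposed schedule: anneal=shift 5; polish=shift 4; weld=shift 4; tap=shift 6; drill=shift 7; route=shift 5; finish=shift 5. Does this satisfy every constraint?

No. route and finish both need the bender is not satisfied.

tap must be completed before finish — violated.
The CNC is shared by weld and finish — holds.
route must be completed before drill — holds.
polish and drill both need the brake — holds.
tap can only start once polish is done — holds.
route and finish both need the bender — violated.
The welder is shared by tap and drill — holds.
tap can only start once route is done — holds.
route must be completed before finish — violated.
anneal can only start once weld is done — holds.
The shop runs at most 2 operations per shift — violated.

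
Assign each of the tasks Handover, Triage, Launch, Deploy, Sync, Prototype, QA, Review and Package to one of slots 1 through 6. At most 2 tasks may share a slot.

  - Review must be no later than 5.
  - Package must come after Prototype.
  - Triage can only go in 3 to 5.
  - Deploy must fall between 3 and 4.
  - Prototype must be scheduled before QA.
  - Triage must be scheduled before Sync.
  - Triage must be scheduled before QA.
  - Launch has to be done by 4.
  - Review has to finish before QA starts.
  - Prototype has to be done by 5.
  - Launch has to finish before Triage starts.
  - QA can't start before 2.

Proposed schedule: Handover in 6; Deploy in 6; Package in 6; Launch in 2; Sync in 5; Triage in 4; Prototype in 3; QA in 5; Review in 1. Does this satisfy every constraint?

Triage must be scheduled before QA — holds.
Review has to finish before QA starts — holds.
Triage must be scheduled before Sync — holds.
Deploy must fall between 3 and 4 — violated.
Prototype has to be done by 5 — holds.
Package must come after Prototype — holds.
QA can't start before 2 — holds.
Launch has to finish before Triage starts — holds.
Review must be no later than 5 — holds.
Triage can only go in 3 to 5 — holds.
Prototype must be scheduled before QA — holds.
Launch has to be done by 4 — holds.
At most 2 tasks may share a slot — violated.

Invalid. At most 2 tasks may share a slot.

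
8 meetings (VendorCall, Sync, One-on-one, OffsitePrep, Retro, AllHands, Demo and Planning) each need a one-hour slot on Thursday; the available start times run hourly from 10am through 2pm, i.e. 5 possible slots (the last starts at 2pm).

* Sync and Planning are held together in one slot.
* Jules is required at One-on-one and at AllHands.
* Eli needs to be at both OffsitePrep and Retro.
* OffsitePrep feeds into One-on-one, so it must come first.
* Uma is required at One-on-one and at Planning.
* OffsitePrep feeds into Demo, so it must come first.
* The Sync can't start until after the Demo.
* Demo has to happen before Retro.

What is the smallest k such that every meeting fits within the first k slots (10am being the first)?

The precedence chain requires at least 3 distinct slots.
3 works (last occupied slot: 12pm): for example Demo in 11am; VendorCall in 10am; Planning in 12pm; Retro in 12pm; Sync in 12pm; AllHands in 10am; OffsitePrep in 10am; One-on-one in 11am.

3 slots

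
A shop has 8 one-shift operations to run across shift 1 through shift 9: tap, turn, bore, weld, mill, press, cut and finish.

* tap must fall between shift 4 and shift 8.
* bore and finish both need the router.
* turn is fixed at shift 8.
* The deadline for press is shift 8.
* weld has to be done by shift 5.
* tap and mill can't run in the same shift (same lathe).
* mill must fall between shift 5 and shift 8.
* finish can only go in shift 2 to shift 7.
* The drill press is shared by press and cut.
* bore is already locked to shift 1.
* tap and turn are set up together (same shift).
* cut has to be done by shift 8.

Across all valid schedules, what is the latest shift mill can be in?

shift 7

Mill is available from shift 5; mill's own window allows nothing later than shift 8.
mill at shift 7 is achievable: cut -> shift 2; turn -> shift 8; press -> shift 1; bore -> shift 1; finish -> shift 2; mill -> shift 7; weld -> shift 1; tap -> shift 8.
Nothing later works — the conflict constraints rule out every shift after shift 7.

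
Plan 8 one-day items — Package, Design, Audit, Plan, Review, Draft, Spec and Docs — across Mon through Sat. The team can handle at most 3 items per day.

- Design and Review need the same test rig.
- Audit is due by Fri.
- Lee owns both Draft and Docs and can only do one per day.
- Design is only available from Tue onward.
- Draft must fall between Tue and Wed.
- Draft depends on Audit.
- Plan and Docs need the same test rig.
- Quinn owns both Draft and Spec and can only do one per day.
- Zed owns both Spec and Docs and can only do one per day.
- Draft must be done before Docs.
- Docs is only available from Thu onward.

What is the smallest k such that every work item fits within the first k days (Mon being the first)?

4

The precedence chain requires at least 3 distinct days.
With at most 3 per day and 8 work items, at least 3 days are needed.
Docs can't be placed before Thu — that is day 4 counting from Mon — so the schedule must run through at least 4 days.
4 works (last occupied day: Thu): for example Review=Wed, Package=Mon, Plan=Mon, Spec=Wed, Audit=Mon, Docs=Thu, Design=Tue, Draft=Tue.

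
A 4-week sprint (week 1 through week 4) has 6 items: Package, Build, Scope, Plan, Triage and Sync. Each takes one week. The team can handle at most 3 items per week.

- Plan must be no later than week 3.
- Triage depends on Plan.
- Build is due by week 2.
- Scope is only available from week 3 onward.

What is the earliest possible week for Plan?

Plan's own window allows nothing later than week 3.
Plan at week 1 is achievable: Sync in week 2, Plan in week 1, Scope in week 3, Build in week 1, Triage in week 2, Package in week 1.

week 1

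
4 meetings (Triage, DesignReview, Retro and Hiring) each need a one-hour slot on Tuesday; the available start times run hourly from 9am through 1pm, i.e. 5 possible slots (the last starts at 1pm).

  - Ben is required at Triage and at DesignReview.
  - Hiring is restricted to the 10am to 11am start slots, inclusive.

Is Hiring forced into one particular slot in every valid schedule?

Hiring can be 10am (e.g. Hiring=10am, Retro=9am, Triage=9am, DesignReview=10am) or 11am (e.g. Hiring -> 11am, Retro -> 9am, DesignReview -> 10am, Triage -> 9am).

No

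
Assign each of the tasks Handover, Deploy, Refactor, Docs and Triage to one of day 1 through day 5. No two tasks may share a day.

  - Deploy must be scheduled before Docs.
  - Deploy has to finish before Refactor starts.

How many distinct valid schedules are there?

Splitting on Handover: it can be day 1 (8), day 2 (8), day 3 (8), day 4 (8), day 5 (8). Listing each branch's schedules as (Deploy, Refactor, Docs, Triage) by day number:
Handover=day 1: (2,3,4,5) (2,3,5,4) (2,4,3,5) (2,4,5,3) (2,5,3,4) (2,5,4,3) (3,4,5,2) (3,5,4,2) — 8.
Handover=day 2: (1,3,4,5) (1,3,5,4) (1,4,3,5) (1,4,5,3) (1,5,3,4) (1,5,4,3) (3,4,5,1) (3,5,4,1) — 8.
Handover=day 3: (1,2,4,5) (1,2,5,4) (1,4,2,5) (1,4,5,2) (1,5,2,4) (1,5,4,2) (2,4,5,1) (2,5,4,1) — 8.
Handover=day 4: (1,2,3,5) (1,2,5,3) (1,3,2,5) (1,3,5,2) (1,5,2,3) (1,5,3,2) (2,3,5,1) (2,5,3,1) — 8.
Handover=day 5: (1,2,3,4) (1,2,4,3) (1,3,2,4) (1,3,4,2) (1,4,2,3) (1,4,3,2) (2,3,4,1) (2,4,3,1) — 8.
Summing: 8 + 8 + 8 + 8 + 8 = 40.

40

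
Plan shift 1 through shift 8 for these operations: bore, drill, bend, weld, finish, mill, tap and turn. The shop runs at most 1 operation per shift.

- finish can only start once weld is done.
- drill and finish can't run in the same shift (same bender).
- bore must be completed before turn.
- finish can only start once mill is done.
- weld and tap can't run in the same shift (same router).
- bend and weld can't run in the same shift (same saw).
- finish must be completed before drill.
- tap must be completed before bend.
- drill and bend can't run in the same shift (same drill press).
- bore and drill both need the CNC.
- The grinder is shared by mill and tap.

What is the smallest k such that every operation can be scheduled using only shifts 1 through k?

The precedence chain requires at least 3 distinct shifts.
With at most 1 per shift and 8 operations, at least 8 shifts are needed.
8 works (last occupied shift: shift 8): for example turn=shift 8; tap=shift 6; drill=shift 5; weld=shift 1; finish=shift 3; bend=shift 7; mill=shift 2; bore=shift 4.

8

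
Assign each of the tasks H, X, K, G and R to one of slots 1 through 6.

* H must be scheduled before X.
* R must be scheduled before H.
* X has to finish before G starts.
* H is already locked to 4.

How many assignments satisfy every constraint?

Splitting on R: it can be 1 (6), 2 (6), 3 (6). Listing each branch's schedules as (H, X, K, G):
R=1: (4,5,1,6) (4,5,2,6) (4,5,3,6) (4,5,4,6) (4,5,5,6) (4,5,6,6) — 6.
R=2: (4,5,1,6) (4,5,2,6) (4,5,3,6) (4,5,4,6) (4,5,5,6) (4,5,6,6) — 6.
R=3: (4,5,1,6) (4,5,2,6) (4,5,3,6) (4,5,4,6) (4,5,5,6) (4,5,6,6) — 6.
Summing: 6 + 6 + 6 = 18.

18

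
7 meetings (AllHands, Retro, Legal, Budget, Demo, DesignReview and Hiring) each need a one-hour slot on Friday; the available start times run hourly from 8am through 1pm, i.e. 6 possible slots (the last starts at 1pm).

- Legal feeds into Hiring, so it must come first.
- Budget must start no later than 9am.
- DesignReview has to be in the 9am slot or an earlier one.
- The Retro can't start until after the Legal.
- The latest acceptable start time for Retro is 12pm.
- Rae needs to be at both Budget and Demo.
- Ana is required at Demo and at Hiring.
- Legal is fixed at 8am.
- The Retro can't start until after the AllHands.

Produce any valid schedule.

Demo -> 10am, Budget -> 8am, AllHands -> 8am, Legal -> 8am, DesignReview -> 8am, Hiring -> 9am, Retro -> 9am

Checking: Legal(8am) before Retro(9am); Legal(8am) before Hiring(9am); AllHands(8am) before Retro(9am); Demo(10am) != Hiring(9am); Budget(8am) != Demo(10am); DesignReview=8am in [8am,9am]; Legal=8am in [8am,8am]; Retro=9am in [8am,12pm]; Budget=8am in [8am,9am].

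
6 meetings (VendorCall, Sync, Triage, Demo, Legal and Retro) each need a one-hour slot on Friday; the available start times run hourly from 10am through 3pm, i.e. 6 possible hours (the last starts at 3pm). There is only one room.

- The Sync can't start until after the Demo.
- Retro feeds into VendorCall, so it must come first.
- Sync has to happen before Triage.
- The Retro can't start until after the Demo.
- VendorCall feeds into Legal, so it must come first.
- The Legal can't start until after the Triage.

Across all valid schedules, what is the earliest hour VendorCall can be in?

12pm

Precedence pushes VendorCall to at least 12pm; downstream work caps VendorCall at 2pm.
VendorCall at 12pm is achievable: Legal -> 3pm; Demo -> 10am; VendorCall -> 12pm; Triage -> 2pm; Retro -> 11am; Sync -> 1pm.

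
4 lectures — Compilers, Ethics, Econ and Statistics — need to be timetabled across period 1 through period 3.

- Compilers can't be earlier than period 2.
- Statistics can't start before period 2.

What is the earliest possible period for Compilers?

period 2

Compilers is available from period 2.
Compilers at period 2 is achievable: Statistics in period 2; Ethics in period 1; Compilers in period 2; Econ in period 1.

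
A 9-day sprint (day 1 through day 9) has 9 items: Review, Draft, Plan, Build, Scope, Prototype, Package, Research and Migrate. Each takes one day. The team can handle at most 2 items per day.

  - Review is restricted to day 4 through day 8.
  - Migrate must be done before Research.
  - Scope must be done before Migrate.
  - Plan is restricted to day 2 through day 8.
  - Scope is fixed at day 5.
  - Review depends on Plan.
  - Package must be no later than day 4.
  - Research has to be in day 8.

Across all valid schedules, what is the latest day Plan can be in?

Plan is available from day 2; Plan's own window allows nothing later than day 8; downstream work caps Plan at day 7.
Plan at day 7 is achievable: Build -> day 2; Package -> day 1; Scope -> day 5; Plan -> day 7; Research -> day 8; Migrate -> day 6; Draft -> day 1; Review -> day 8; Prototype -> day 2.

day 7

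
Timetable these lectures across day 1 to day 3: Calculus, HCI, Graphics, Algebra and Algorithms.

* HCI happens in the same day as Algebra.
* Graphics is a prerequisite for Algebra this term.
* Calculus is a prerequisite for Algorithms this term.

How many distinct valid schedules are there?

9

Splitting on Calculus: it can be day 1 (6), day 2 (3). Listing each branch's schedules as (HCI, Graphics, Algebra, Algorithms) by day number:
Calculus=day 1: (2,1,2,2) (2,1,2,3) (3,1,3,2) (3,1,3,3) (3,2,3,2) (3,2,3,3) — 6.
Calculus=day 2: (2,1,2,3) (3,1,3,3) (3,2,3,3) — 3.
Summing: 6 + 3 = 9.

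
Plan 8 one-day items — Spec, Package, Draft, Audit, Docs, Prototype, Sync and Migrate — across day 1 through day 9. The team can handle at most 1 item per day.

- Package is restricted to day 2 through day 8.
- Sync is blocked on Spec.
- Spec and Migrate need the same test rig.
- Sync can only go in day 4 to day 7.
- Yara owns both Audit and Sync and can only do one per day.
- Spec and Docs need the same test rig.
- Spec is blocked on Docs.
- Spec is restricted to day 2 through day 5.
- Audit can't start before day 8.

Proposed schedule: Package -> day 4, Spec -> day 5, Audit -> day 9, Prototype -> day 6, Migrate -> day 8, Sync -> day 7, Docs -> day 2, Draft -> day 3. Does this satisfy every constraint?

Valid

Spec is restricted to day 2 through day 5 — holds.
The team can handle at most 1 item per day — holds.
Spec and Docs need the same test rig — holds.
Audit can't start before day 8 — holds.
Yara owns both Audit and Sync and can only do one per day — holds.
Sync is blocked on Spec — holds.
Spec is blocked on Docs — holds.
Package is restricted to day 2 through day 8 — holds.
Spec and Migrate need the same test rig — holds.
Sync can only go in day 4 to day 7 — holds.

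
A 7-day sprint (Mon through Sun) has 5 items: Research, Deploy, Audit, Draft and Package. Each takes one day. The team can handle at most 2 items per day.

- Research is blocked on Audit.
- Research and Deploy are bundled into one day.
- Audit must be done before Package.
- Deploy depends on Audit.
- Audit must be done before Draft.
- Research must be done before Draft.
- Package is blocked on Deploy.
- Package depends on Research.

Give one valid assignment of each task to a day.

Research=Tue, Audit=Mon, Package=Wed, Draft=Wed, Deploy=Tue

Checking: Audit(Mon) before Deploy(Tue); Research(Tue) before Package(Wed); Research(Tue) before Draft(Wed); Audit(Mon) before Draft(Wed); Audit(Mon) before Package(Wed); Deploy(Tue) before Package(Wed); Audit(Mon) before Research(Tue); Research = Deploy = Tue; max 2 per day (cap 2).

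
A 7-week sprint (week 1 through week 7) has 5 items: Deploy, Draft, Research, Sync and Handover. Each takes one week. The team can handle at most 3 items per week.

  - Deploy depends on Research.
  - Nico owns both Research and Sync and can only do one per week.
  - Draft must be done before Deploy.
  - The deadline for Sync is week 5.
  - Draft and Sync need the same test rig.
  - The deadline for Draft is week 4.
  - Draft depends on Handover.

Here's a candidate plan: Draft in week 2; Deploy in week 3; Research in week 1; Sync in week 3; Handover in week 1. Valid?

The team can handle at most 3 items per week — holds.
Draft must be done before Deploy — holds.
The deadline for Draft is week 4 — holds.
Draft depends on Handover — holds.
Nico owns both Research and Sync and can only do one per week — holds.
Draft and Sync need the same test rig — holds.
The deadline for Sync is week 5 — holds.
Deploy depends on Research — holds.

Yes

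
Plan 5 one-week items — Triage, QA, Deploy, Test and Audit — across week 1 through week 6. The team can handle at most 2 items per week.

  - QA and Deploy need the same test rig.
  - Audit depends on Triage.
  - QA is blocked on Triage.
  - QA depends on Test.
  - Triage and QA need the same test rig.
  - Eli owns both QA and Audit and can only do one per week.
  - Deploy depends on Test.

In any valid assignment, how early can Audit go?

week 2

Precedence pushes Audit to at least week 2.
Audit at week 2 is achievable: Deploy=week 2; QA=week 3; Test=week 1; Triage=week 1; Audit=week 2.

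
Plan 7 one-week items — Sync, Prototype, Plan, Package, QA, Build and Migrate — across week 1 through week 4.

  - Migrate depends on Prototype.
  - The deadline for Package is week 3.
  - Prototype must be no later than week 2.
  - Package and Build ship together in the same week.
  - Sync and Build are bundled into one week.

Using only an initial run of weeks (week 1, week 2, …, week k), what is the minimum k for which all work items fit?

The precedence chain requires at least 2 distinct weeks.
2 works (last occupied week: week 2): for example Migrate -> week 2, Plan -> week 1, Build -> week 1, QA -> week 1, Prototype -> week 1, Package -> week 1, Sync -> week 1.

2 weeks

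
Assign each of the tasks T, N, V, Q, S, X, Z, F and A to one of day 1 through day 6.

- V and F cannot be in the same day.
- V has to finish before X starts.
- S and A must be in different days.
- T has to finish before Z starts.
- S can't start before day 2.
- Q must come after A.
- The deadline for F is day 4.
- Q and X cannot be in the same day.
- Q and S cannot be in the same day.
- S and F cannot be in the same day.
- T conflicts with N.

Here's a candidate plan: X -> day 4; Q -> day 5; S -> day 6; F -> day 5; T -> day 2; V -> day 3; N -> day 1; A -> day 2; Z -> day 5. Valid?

No. The deadline for F is day 4 is not satisfied.

Q must come after A — holds.
S and F cannot be in the same day — holds.
S and A must be in different days — holds.
The deadline for F is day 4 — violated.
T conflicts with N — holds.
S can't start before day 2 — holds.
Q and S cannot be in the same day — holds.
V has to finish before X starts — holds.
V and F cannot be in the same day — holds.
Q and X cannot be in the same day — holds.
T has to finish before Z starts — holds.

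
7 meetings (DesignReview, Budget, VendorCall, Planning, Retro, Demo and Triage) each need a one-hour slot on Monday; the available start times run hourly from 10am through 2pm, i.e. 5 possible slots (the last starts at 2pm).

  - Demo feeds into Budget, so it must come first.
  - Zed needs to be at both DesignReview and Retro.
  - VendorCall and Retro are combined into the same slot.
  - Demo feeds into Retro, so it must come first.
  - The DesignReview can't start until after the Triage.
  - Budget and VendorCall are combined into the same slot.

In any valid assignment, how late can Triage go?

Downstream work caps Triage at 1pm.
Triage at 1pm is achievable: Retro=11am, Demo=10am, Planning=10am, DesignReview=2pm, Triage=1pm, VendorCall=11am, Budget=11am.

1pm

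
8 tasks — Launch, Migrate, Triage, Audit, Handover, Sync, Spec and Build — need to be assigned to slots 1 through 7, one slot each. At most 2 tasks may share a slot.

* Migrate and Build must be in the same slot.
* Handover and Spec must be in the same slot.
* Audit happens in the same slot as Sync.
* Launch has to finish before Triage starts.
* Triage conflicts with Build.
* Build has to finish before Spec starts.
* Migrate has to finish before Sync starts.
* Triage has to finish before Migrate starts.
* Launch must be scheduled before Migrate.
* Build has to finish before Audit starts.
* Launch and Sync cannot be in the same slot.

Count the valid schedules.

Splitting on Launch: it can be 1 (30), 2 (10), 3 (2). Listing each branch's schedules as (Migrate, Triage, Audit, Handover, Sync, Spec, Build):
Launch=1: (3,2,4,5,4,5,3) (3,2,4,6,4,6,3) (3,2,4,7,4,7,3) (3,2,5,4,5,4,3) (3,2,5,6,5,6,3) (3,2,5,7,5,7,3) (3,2,6,4,6,4,3) (3,2,6,5,6,5,3) (3,2,6,7,6,7,3) (3,2,7,4,7,4,3) (3,2,7,5,7,5,3) (3,2,7,6,7,6,3) (4,2,5,6,5,6,4) (4,2,5,7,5,7,4) (4,2,6,5,6,5,4) (4,2,6,7,6,7,4) (4,2,7,5,7,5,4) (4,2,7,6,7,6,4) (4,3,5,6,5,6,4) (4,3,5,7,5,7,4) (4,3,6,5,6,5,4) (4,3,6,7,6,7,4) (4,3,7,5,7,5,4) (4,3,7,6,7,6,4) (5,2,6,7,6,7,5) (5,2,7,6,7,6,5) (5,3,6,7,6,7,5) (5,3,7,6,7,6,5) (5,4,6,7,6,7,5) (5,4,7,6,7,6,5) — 30.
Launch=2: (4,3,5,6,5,6,4) (4,3,5,7,5,7,4) (4,3,6,5,6,5,4) (4,3,6,7,6,7,4) (4,3,7,5,7,5,4) (4,3,7,6,7,6,4) (5,3,6,7,6,7,5) (5,3,7,6,7,6,5) (5,4,6,7,6,7,5) (5,4,7,6,7,6,5) — 10.
Launch=3: (5,4,6,7,6,7,5) (5,4,7,6,7,6,5) — 2.
Summing: 30 + 10 + 2 = 42.

42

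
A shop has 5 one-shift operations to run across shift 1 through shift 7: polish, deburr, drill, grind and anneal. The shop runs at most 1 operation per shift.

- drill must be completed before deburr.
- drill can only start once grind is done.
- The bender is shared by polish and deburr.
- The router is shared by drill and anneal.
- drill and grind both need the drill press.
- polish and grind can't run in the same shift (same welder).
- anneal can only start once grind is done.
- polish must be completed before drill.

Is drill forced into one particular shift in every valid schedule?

No

drill can be shift 3 (e.g. anneal=shift 5, deburr=shift 4, polish=shift 2, drill=shift 3, grind=shift 1) or shift 4 (e.g. deburr=shift 5; anneal=shift 3; drill=shift 4; grind=shift 1; polish=shift 2).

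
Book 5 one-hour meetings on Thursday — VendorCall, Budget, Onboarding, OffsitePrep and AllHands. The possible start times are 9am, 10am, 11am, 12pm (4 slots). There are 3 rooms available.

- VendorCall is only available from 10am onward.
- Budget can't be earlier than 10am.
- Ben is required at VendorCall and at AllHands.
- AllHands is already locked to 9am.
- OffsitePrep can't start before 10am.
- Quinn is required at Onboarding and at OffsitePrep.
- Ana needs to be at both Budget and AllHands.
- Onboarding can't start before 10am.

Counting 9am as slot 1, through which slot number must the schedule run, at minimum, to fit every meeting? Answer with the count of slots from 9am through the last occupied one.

3

With at most 3 per slot and 5 meetings, at least 2 slots are needed.
VendorCall can't be placed before 10am — that is slot 2 counting from 9am — so the schedule must run through at least 2 slots.
Could 2 slots be enough, i.e. nothing placed later than 10am? No: Onboarding's window within 2 slots is {10am}; OffsitePrep's window within 2 slots is {10am}; OffsitePrep can't share with Onboarding (10am) → nothing is left.
So 2 slots is not enough.
3 works (last occupied slot: 11am): for example VendorCall in 10am; Onboarding in 10am; AllHands in 9am; OffsitePrep in 11am; Budget in 10am.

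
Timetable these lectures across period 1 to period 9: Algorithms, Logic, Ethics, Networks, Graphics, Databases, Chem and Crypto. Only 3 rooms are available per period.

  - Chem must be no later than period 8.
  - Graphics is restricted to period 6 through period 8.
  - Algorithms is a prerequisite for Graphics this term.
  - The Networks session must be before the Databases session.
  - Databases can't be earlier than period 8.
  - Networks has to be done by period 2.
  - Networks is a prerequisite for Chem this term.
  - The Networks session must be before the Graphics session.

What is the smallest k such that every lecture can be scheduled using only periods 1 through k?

The precedence chain requires at least 2 distinct periods.
With at most 3 per period and 8 lectures, at least 3 periods are needed.
Databases can't be placed before period 8, so the schedule must run through at least period 8.
8 works (last occupied period: period 8): for example Logic=period 1, Ethics=period 2, Databases=period 8, Chem=period 2, Algorithms=period 1, Graphics=period 6, Networks=period 1, Crypto=period 2.

8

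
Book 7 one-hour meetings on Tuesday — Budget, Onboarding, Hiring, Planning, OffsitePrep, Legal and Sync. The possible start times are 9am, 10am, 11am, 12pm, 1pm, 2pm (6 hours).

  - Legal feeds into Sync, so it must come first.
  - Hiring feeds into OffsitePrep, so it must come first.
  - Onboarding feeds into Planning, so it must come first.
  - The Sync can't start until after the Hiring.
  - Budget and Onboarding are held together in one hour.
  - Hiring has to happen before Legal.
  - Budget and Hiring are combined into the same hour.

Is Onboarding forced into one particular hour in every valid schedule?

Onboarding can be 9am (e.g. Legal in 10am; Hiring in 9am; Budget in 9am; OffsitePrep in 10am; Onboarding in 9am; Sync in 11am; Planning in 10am) or 10am (e.g. Onboarding -> 10am, Legal -> 11am, Hiring -> 10am, Sync -> 12pm, Budget -> 10am, Planning -> 11am, OffsitePrep -> 11am).

No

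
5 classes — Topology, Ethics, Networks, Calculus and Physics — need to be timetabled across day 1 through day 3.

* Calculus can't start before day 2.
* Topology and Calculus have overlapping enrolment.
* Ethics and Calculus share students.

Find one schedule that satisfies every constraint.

Physics in day 1; Ethics in day 1; Calculus in day 2; Topology in day 1; Networks in day 1

Checking: Ethics(day 1) != Calculus(day 2); Topology(day 1) != Calculus(day 2); Calculus=day 2 in [day 2,day 3].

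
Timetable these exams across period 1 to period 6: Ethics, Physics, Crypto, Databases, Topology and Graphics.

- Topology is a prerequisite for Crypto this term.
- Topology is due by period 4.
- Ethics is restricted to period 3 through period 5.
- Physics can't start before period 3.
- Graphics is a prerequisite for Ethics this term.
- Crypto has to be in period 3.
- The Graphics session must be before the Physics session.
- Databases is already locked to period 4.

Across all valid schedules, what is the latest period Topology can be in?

period 2

Topology's own window allows nothing later than period 4; downstream work caps Topology at period 2.
Topology at period 2 is achievable: Topology -> period 2; Physics -> period 3; Graphics -> period 1; Ethics -> period 3; Crypto -> period 3; Databases -> period 4.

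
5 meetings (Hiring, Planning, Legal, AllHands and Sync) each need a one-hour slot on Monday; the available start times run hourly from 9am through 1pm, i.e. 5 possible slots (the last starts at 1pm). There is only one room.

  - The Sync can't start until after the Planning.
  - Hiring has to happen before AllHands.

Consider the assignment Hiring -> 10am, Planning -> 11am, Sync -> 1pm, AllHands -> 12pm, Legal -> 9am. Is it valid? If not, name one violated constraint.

There is only one room — holds.
The Sync can't start until after the Planning — holds.
Hiring has to happen before AllHands — holds.

Yes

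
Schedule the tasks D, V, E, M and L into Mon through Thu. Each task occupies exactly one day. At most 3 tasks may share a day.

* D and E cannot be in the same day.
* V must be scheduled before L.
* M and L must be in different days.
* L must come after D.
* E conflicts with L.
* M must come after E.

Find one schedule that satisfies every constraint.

L in Tue; V in Mon; E in Wed; M in Thu; D in Mon

Checking: D(Mon) before L(Tue); V(Mon) before L(Tue); E(Wed) before M(Thu); D(Mon) != E(Wed); M(Thu) != L(Tue); E(Wed) != L(Tue); max 2 per day (cap 3).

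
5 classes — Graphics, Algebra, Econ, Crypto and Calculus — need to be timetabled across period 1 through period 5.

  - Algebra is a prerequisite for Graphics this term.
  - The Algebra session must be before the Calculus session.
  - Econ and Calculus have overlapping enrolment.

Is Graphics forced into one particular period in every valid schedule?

Graphics can be period 2 (e.g. Graphics=period 2, Econ=period 1, Crypto=period 1, Algebra=period 1, Calculus=period 2) or period 3 (e.g. Algebra -> period 1, Graphics -> period 3, Crypto -> period 1, Econ -> period 1, Calculus -> period 2).

No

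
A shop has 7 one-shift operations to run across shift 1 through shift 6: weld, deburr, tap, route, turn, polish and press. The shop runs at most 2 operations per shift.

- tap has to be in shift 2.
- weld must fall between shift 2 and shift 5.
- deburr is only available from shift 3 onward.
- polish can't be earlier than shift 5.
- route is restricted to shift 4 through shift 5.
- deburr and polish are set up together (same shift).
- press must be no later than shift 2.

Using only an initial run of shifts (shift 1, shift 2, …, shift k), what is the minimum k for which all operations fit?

5

With at most 2 per shift and 7 operations, at least 4 shifts are needed.
polish can't be placed before shift 5, so the schedule must run through at least shift 5.
5 works (last occupied shift: shift 5): for example polish=shift 5; deburr=shift 5; weld=shift 2; tap=shift 2; turn=shift 1; route=shift 4; press=shift 1.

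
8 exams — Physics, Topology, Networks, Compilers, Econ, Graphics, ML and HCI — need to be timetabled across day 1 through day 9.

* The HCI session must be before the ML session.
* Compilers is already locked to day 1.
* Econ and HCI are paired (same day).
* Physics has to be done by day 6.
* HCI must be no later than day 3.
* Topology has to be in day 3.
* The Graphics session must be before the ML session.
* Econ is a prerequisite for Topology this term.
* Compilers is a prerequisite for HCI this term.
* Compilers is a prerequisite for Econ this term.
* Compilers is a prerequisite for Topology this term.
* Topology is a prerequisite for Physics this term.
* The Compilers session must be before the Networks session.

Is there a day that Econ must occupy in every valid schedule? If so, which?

day 2

Compilers is fixed at day 1 and must come before Econ, so Econ is at least day 2.
Topology is fixed at day 3 and must come after Econ, so Econ is at most day 2.
So Econ must be day 2.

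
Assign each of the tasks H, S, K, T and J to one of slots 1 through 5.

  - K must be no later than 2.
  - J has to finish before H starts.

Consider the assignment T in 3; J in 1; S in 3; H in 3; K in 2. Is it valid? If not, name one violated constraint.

Valid

J has to finish before H starts — holds.
K must be no later than 2 — holds.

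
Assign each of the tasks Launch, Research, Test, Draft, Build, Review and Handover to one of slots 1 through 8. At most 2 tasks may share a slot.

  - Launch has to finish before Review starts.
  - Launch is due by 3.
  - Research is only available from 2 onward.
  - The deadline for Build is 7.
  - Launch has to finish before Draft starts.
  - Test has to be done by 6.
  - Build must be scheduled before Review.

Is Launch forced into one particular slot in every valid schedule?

Launch can be 1 (e.g. Build -> 2; Review -> 3; Handover -> 4; Launch -> 1; Draft -> 3; Test -> 1; Research -> 2) or 2 (e.g. Handover -> 4; Research -> 2; Test -> 1; Review -> 3; Build -> 1; Draft -> 3; Launch -> 2).

No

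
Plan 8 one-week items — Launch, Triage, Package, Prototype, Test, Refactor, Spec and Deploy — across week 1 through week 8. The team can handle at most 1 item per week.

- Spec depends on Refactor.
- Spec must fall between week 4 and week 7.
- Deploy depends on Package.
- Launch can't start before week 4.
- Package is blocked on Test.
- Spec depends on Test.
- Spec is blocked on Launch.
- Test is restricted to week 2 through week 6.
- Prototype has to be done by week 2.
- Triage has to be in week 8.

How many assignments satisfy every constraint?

26

Splitting on Launch: it can be week 4 (12), week 5 (9), week 6 (5). Listing each branch's schedules as (Triage, Package, Prototype, Test, Refactor, Spec, Deploy) by week number:
Launch=week 4: (8,3,1,2,5,6,7) (8,3,1,2,5,7,6) (8,3,1,2,6,7,5) (8,5,1,2,3,6,7) (8,5,1,2,3,7,6) (8,5,1,3,2,6,7) (8,5,1,3,2,7,6) (8,5,2,3,1,6,7) (8,5,2,3,1,7,6) (8,6,1,2,3,5,7) (8,6,1,3,2,5,7) (8,6,2,3,1,5,7) — 12.
Launch=week 5: (8,3,1,2,4,6,7) (8,3,1,2,4,7,6) (8,3,1,2,6,7,4) (8,4,1,2,3,6,7) (8,4,1,2,3,7,6) (8,4,1,3,2,6,7) (8,4,1,3,2,7,6) (8,4,2,3,1,6,7) (8,4,2,3,1,7,6) — 9.
Launch=week 6: (8,3,1,2,4,7,5) (8,3,1,2,5,7,4) (8,4,1,2,3,7,5) (8,4,1,3,2,7,5) (8,4,2,3,1,7,5) — 5.
Summing: 12 + 9 + 5 = 26.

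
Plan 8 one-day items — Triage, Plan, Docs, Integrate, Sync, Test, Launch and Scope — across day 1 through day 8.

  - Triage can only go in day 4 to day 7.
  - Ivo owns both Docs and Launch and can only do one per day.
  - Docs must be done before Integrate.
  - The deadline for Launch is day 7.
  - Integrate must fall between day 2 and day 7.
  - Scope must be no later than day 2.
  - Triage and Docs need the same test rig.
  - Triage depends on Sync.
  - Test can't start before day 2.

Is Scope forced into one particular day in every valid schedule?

No

Scope can be day 1 (e.g. Test=day 2, Triage=day 4, Integrate=day 2, Scope=day 1, Launch=day 2, Plan=day 1, Docs=day 1, Sync=day 1) or day 2 (e.g. Triage=day 4, Sync=day 1, Plan=day 1, Integrate=day 2, Test=day 2, Launch=day 2, Scope=day 2, Docs=day 1).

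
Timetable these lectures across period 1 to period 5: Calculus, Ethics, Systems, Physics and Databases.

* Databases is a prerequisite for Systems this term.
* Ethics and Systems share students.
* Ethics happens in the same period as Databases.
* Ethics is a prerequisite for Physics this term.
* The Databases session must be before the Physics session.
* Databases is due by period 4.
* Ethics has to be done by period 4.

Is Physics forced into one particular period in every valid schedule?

Physics can be period 2 (e.g. Calculus in period 1, Databases in period 1, Physics in period 2, Ethics in period 1, Systems in period 2) or period 3 (e.g. Systems=period 2, Physics=period 3, Databases=period 1, Ethics=period 1, Calculus=period 1).

No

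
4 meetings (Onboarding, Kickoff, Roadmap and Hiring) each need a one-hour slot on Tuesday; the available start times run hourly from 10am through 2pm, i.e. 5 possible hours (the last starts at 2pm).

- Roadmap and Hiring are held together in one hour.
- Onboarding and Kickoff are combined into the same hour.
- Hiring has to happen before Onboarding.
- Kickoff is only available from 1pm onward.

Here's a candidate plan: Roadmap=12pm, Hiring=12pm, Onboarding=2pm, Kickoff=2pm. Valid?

Valid

Roadmap and Hiring are held together in one hour — holds.
Kickoff is only available from 1pm onward — holds.
Hiring has to happen before Onboarding — holds.
Onboarding and Kickoff are combined into the same hour — holds.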